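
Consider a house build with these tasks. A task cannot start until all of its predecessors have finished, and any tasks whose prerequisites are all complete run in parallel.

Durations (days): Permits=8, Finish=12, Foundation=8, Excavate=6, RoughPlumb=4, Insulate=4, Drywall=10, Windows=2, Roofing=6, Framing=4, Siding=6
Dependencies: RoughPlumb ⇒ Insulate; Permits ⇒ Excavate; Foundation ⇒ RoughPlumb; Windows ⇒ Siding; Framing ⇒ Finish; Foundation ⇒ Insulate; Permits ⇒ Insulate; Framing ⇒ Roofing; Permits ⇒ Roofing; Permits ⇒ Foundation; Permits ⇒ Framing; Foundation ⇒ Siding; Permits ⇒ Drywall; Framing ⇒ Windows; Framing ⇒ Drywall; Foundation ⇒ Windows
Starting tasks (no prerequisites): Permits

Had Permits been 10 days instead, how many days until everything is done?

26

Actual critical path: Permits→Foundation→Windows→Siding = 8+8+2+6 = 24 ⇒ 24 days.
Permits is on the critical path; changing it to 10 makes that path 26 days.
No other chain overtakes it, so the finish is 26 days.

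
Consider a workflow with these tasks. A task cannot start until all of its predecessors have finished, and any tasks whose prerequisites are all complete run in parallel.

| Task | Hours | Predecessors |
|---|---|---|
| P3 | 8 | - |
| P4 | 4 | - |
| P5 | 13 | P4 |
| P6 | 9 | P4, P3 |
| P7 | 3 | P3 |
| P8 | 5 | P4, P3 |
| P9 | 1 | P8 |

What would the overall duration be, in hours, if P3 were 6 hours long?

17

Baseline: P3→P6 = 8+9 = 17 → 17 hours.
P3 lies on that path, so at 6 hours the path becomes 15 hours.
New critical path: P4→P5 = 4+13 = 17 ⇒ 17 hours.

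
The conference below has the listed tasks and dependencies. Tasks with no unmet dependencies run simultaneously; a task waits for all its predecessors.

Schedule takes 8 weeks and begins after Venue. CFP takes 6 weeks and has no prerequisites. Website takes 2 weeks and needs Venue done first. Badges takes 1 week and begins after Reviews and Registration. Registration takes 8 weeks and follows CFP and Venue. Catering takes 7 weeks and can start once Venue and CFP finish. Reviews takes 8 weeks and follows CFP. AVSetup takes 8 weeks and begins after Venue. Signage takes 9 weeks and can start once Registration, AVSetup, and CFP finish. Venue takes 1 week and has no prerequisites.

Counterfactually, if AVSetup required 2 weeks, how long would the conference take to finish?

23

Baseline: CFP→Registration→Signage = 6+8+9 = 23 → 23 weeks.
AVSetup has 5 weeks of float (longest path through it is 18).
No other chain overtakes it, so the finish is 23 weeks.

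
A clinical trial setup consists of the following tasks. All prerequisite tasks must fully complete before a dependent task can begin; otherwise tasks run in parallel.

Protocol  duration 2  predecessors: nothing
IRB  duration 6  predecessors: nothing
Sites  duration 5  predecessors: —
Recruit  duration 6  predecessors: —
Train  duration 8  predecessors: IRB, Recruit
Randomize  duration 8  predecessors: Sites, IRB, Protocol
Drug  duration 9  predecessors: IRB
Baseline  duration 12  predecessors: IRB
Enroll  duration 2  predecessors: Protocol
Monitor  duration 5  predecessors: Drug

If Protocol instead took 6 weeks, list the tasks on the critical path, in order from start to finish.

Baseline: IRB→Drug→Monitor = 6+9+5 = 20 → 20 weeks.
Protocol has 10 weeks of float (longest path through it is 10).
No other chain overtakes it, so the finish is 20 weeks.

IRB, Drug, Monitor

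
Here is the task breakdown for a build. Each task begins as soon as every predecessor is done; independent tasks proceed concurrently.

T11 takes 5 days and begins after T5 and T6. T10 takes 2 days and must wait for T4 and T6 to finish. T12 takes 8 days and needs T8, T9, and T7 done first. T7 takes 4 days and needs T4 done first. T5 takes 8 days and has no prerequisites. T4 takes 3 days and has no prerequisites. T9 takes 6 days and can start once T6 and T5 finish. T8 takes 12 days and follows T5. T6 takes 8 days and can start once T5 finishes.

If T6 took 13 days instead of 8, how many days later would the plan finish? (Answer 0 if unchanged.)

Critical path before the change: T5→T6→T9→T12 = 8+8+6+8 = 30 giving 30 days.
T6 is on the critical path; changing it to 13 makes that path 35 days.
No other chain overtakes it, so the finish is 35 days.
Change in finish: 35 − 30 = +5 days.

5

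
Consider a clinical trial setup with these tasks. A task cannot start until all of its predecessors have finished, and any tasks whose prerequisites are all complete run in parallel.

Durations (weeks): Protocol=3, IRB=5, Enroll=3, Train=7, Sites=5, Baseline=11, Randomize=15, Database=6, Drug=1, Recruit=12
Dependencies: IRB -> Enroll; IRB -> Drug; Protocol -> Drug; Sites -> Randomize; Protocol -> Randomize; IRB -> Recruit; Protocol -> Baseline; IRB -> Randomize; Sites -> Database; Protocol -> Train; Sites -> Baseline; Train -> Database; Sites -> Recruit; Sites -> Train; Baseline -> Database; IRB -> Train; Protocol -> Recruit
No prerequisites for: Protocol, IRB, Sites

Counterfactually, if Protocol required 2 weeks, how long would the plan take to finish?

22

The binding path is Sites→Baseline→Database = 5+11+6 = 22; finish at 22 weeks.
The longest path through Protocol is only 20 weeks, so Protocol has float 2.
That remains the longest chain; total 22 weeks.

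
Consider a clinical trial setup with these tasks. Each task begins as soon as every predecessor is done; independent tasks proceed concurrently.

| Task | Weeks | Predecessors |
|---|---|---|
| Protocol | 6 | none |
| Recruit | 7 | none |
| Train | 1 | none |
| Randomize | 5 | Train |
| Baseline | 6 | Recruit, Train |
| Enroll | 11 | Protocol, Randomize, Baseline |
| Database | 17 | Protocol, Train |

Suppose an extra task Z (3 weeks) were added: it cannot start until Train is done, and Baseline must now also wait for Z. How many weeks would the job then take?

24

Originally the job takes 24 weeks.
With Z inserted, Baseline now waits for max(Recruit, Train, Z).
New critical path: Recruit→Baseline→Enroll = 7+6+11 = 24 ⇒ 24 weeks.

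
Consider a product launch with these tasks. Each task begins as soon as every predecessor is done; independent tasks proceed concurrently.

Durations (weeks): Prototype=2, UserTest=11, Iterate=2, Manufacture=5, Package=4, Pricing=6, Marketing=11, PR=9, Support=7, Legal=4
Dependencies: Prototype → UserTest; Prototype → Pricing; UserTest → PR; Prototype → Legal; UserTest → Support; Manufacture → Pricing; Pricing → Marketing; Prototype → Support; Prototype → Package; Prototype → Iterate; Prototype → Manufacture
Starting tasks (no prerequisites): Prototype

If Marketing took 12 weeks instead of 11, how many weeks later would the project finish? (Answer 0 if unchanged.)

1

The binding path is Prototype→Manufacture→Pricing→Marketing = 2+5+6+11 = 24; finish at 24 weeks.
Marketing lies on that path, so at 12 weeks the path becomes 25 weeks.
The critical path is still Prototype→Manufacture→Pricing→Marketing; finish is now 25 weeks.
Change in finish: 25 − 24 = +1 weeks.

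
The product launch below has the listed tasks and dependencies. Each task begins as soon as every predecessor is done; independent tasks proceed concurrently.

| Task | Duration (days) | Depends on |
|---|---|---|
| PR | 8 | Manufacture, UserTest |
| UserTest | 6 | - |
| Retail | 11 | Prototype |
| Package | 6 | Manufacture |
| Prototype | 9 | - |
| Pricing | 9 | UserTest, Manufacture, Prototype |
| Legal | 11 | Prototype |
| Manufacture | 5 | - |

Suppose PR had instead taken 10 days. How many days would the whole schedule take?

20

The binding path is Prototype→Retail = 9+11 = 20; finish at 20 days.
PR is off the critical path — its longest chain is 14 days, giving 6 of slack.
The critical path is still Prototype→Retail; finish is now 20 days.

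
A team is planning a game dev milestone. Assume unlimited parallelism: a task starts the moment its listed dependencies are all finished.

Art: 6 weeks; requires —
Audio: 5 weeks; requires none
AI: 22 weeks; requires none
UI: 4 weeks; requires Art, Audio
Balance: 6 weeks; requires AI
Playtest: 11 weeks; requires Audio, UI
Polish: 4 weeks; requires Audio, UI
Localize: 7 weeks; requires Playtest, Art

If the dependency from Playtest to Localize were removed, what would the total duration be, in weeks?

With the dependency in place, Art→UI→Playtest→Localize = 6+4+11+7 = 28 sets the finish at 28 weeks.
Without Playtest→Localize, Localize's earliest start moves from 21 to 6.
The longest chain is now AI→Balance = 22+6 = 28, so the project takes 28 weeks.

28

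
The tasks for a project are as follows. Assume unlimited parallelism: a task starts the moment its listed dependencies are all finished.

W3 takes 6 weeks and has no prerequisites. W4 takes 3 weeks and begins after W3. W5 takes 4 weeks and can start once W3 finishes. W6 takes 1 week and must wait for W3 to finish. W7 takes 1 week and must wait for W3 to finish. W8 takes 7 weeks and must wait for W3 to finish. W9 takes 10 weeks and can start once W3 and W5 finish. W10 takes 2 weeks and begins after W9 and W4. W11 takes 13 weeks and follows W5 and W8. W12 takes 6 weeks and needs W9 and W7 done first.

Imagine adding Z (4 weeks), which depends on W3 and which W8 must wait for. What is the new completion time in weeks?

Originally the job takes 26 weeks.
With Z inserted, W8 now waits for max(W3, Z).
New critical path: W3→Z→W8→W11 = 6+4+7+13 = 30 ⇒ 30 weeks.

30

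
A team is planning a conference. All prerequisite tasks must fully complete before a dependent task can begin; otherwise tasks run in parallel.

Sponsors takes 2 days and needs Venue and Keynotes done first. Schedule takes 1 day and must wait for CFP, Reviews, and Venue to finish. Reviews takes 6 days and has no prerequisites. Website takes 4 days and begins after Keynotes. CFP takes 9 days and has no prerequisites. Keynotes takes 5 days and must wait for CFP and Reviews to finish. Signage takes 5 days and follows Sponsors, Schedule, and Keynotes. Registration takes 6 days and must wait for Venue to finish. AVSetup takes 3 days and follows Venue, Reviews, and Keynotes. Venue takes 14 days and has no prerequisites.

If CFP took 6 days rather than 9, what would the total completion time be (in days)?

21

As given, the longest chain is CFP→Keynotes→Sponsors→Signage = 9+5+2+5 = 21, so the finish is 21 days.
CFP lies on that path, so at 6 days the path becomes 18 days.
The binding chain switches to Venue→Sponsors→Signage = 14+2+5 = 21; finish 21 days.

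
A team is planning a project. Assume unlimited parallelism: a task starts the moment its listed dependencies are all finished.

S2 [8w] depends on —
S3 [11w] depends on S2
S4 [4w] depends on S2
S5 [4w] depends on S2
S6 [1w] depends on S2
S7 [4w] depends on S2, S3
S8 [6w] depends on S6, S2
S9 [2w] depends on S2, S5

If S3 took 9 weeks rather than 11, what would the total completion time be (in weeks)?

Actual critical path: S2→S3→S7 = 8+11+4 = 23 ⇒ 23 weeks.
S3 is on the critical path; changing it to 9 makes that path 21 weeks.
No other chain overtakes it, so the finish is 21 weeks.

21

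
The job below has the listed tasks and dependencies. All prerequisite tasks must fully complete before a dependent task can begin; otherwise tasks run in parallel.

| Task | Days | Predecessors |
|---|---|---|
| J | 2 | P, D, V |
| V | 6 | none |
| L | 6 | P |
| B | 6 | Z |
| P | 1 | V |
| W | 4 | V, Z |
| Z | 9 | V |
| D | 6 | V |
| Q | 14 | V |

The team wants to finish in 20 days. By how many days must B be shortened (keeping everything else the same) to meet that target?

Current finish: 21 days; target: 20.
B is on every critical path, so each day cut from B cuts the finish by one (this holds down to a finish of 20).
Need 21 − 20 = 1 day off B → B becomes 5 days, finish becomes 20.

1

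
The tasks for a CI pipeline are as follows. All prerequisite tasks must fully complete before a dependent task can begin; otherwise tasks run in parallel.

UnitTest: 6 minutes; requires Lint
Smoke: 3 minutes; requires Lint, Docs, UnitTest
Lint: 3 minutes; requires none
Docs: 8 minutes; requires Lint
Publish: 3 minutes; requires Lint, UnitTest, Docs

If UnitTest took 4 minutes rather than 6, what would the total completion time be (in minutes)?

Critical path before the change: Lint→Docs→Publish = 3+8+3 = 14 giving 14 minutes.
UnitTest is off the critical path — its longest chain is 12 minutes, giving 2 of slack.
The critical path is still Lint→Docs→Publish; finish is now 14 minutes.

14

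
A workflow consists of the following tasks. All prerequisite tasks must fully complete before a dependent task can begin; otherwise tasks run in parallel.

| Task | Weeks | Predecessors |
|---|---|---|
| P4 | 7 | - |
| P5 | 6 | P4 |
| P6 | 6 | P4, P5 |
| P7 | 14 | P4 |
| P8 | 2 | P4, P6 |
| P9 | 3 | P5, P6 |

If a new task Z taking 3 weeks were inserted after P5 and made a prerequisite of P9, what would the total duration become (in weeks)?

22

Originally the workflow takes 22 weeks.
With Z inserted, P9 now waits for max(P5, P6, Z).
New critical path: P4→P5→P6→P9 = 7+6+6+3 = 22 ⇒ 22 weeks.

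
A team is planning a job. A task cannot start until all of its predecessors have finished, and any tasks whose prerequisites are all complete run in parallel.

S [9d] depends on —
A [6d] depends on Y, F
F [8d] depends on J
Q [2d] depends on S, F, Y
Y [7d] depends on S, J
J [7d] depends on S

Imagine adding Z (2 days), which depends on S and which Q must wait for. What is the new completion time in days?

Originally the job takes 30 days.
With Z inserted, Q now waits for max(S, F, Y, Z).
New critical path: S→J→F→A = 9+7+8+6 = 30 ⇒ 30 days.

30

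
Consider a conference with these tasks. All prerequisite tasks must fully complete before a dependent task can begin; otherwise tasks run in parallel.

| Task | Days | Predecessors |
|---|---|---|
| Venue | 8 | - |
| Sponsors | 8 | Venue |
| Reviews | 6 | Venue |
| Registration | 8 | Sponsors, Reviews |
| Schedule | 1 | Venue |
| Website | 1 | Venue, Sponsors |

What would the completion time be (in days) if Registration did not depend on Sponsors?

22

With the dependency in place, Venue→Sponsors→Registration = 8+8+8 = 24 sets the finish at 24 days.
Without Sponsors→Registration, Registration's earliest start moves from 16 to 14.
New critical path: Venue→Reviews→Registration = 8+6+8 = 22 ⇒ 22 days.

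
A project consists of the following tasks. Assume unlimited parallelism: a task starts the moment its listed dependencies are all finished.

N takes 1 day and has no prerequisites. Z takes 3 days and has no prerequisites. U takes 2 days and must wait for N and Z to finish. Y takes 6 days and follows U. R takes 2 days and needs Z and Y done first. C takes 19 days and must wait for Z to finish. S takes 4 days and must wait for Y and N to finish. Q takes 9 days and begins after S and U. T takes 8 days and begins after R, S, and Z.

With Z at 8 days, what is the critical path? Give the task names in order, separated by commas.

As given, the longest chain is Z→U→Y→S→Q = 3+2+6+4+9 = 24, so the finish is 24 days.
Z lies on that path, so at 8 days the path becomes 29 days.
That remains the longest chain; total 29 days.

Z, U, Y, S, Q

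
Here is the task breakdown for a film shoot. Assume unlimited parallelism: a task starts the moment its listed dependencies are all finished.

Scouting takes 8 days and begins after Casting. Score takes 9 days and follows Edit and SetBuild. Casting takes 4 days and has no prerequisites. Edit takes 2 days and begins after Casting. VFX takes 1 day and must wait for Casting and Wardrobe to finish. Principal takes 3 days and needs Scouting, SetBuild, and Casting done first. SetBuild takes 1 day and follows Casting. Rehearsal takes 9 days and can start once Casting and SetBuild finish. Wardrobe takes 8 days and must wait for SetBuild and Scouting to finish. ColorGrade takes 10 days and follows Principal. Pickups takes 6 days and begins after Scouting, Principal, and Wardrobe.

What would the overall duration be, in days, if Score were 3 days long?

Actual critical path: Casting→Scouting→Wardrobe→Pickups = 4+8+8+6 = 26 ⇒ 26 days.
Score is off the critical path — its longest chain is 15 days, giving 11 of slack.
No other chain overtakes it, so the finish is 26 days.

26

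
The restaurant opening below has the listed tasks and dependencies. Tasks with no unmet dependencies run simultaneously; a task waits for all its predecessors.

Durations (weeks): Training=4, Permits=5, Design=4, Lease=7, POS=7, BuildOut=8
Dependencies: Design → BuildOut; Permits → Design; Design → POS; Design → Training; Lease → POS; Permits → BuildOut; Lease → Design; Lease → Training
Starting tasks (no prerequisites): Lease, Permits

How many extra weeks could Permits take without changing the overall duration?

2

Critical path: Lease→Design→BuildOut = 7+4+8 = 19, so the finish is 19 weeks.
Longest path through Permits: 17 weeks (earliest finish 5, latest finish 7).
Float = 19 − 17 = 2.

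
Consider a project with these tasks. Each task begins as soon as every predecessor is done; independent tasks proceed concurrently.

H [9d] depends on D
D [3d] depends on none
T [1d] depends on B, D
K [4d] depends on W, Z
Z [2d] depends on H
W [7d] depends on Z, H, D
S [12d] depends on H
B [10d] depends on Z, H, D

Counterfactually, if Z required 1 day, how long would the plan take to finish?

Baseline: D→H→Z→B→T = 3+9+2+10+1 = 25 → 25 days.
Z lies on that path, so at 1 day the path becomes 24 days.
That remains the longest chain; total 24 days.

24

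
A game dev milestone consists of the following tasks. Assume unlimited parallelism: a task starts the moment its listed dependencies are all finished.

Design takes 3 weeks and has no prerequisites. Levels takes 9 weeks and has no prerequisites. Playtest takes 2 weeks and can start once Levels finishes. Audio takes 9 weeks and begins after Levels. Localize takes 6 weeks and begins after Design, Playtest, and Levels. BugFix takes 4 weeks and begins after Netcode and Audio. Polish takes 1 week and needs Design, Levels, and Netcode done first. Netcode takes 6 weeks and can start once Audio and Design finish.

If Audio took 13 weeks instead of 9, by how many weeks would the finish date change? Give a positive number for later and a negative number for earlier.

As given, the longest chain is Levels→Audio→Netcode→BugFix = 9+9+6+4 = 28, so the finish is 28 weeks.
Audio is on the critical path; changing it to 13 makes that path 32 weeks.
No other chain overtakes it, so the finish is 32 weeks.
Change in finish: 32 − 28 = +4 weeks.

4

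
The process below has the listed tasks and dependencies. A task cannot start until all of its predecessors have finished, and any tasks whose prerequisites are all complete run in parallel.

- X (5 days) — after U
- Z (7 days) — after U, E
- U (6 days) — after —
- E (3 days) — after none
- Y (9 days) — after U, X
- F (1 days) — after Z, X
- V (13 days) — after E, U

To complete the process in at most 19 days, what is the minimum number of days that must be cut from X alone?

Current finish: 20 days; target: 19.
X is on every critical path, so each day cut from X cuts the finish by one (this holds down to a finish of 19).
Need 20 − 19 = 1 day off X → X becomes 4 days, finish becomes 19.

1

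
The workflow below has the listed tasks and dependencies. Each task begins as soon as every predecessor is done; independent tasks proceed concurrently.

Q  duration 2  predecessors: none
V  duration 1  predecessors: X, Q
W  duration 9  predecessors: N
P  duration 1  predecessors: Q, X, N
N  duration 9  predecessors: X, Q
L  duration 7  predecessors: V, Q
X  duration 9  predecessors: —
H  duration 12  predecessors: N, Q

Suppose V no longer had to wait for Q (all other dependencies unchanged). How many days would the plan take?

With the dependency in place, X→N→H = 9+9+12 = 30 sets the finish at 30 days.
Dropping Q→V doesn't change V's earliest start (9); another predecessor still binds.
The longest chain is now X→N→H = 9+9+12 = 30, so the plan takes 30 days.

30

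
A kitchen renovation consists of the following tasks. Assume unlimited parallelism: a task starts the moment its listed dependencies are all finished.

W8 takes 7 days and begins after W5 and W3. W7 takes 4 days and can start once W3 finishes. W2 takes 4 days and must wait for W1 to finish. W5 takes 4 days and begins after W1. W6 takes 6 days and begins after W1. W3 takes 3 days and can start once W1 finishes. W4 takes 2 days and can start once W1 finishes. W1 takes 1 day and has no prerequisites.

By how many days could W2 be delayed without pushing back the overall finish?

W1→W5→W8 = 1+4+7 = 12 sets the makespan at 12 days.
W2 finishes as early as 5 and must finish by 12.
Float = 12 − 5 = 7.

7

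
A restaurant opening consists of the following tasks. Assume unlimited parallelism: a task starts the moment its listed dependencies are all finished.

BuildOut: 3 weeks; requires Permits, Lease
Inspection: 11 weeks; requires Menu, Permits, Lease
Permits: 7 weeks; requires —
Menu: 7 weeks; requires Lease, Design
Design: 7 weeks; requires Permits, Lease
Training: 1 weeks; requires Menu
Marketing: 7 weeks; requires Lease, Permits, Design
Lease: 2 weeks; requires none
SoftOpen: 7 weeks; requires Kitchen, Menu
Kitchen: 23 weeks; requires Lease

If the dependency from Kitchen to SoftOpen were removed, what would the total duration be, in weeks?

32

Before: longest chain Lease→Kitchen→SoftOpen = 2+23+7 = 32, finish 32.
Without Kitchen→SoftOpen, SoftOpen's earliest start moves from 25 to 21.
New critical path: Permits→Design→Menu→Inspection = 7+7+7+11 = 32 ⇒ 32 weeks.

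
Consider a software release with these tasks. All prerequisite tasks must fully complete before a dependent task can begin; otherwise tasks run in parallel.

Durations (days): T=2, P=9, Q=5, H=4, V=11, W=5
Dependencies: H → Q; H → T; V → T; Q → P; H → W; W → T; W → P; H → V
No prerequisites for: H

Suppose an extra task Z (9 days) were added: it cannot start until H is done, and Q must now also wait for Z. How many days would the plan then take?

Originally the plan takes 18 days.
With Z inserted, Q now waits for max(H, Z).
New critical path: H→Z→Q→P = 4+9+5+9 = 27 ⇒ 27 days.

27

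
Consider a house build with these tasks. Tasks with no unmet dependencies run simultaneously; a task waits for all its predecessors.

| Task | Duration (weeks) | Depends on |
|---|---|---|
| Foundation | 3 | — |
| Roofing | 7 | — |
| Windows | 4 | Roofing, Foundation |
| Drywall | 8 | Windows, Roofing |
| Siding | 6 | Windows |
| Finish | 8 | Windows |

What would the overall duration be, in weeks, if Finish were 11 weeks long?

22

As given, the longest chain is Roofing→Windows→Finish = 7+4+8 = 19, so the finish is 19 weeks.
Finish is on the critical path; changing it to 11 makes that path 22 weeks.
The critical path is still Roofing→Windows→Finish; finish is now 22 weeks.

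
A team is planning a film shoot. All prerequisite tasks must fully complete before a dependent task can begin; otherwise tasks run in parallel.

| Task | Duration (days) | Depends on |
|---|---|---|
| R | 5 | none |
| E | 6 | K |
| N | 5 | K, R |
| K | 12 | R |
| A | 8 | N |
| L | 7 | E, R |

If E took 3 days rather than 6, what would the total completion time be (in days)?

30

Baseline: R→K→E→L = 5+12+6+7 = 30 → 30 days.
E lies on that path, so at 3 days the path becomes 27 days.
The binding chain switches to R→K→N→A = 5+12+5+8 = 30; finish 30 days.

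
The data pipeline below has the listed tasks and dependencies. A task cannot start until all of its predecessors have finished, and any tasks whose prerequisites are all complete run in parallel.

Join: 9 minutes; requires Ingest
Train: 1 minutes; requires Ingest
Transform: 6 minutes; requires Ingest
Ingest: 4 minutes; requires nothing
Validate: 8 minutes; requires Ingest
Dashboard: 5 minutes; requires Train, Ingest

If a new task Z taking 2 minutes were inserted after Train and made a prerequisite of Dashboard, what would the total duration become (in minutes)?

13

Originally the job takes 13 minutes.
With Z inserted, Dashboard now waits for max(Train, Ingest, Z).
New critical path: Ingest→Join = 4+9 = 13 ⇒ 13 minutes.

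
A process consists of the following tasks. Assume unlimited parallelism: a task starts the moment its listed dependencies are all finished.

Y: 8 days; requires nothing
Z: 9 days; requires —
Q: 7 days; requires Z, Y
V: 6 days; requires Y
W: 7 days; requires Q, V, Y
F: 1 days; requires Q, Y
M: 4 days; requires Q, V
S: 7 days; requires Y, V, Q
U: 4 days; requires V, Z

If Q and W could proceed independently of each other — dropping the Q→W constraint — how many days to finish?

With the dependency in place, Z→Q→W = 9+7+7 = 23 sets the finish at 23 days.
Without Q→W, W's earliest start moves from 16 to 14.
New critical path: Z→Q→S = 9+7+7 = 23 ⇒ 23 days.

23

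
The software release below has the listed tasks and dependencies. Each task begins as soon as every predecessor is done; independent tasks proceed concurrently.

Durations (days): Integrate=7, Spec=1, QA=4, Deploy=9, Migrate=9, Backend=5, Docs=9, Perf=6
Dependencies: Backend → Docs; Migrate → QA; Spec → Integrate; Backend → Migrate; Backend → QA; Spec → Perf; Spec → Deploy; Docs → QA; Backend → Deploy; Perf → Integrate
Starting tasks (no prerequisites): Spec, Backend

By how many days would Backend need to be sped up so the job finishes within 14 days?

4

Current finish: 18 days; target: 14.
Backend is on every critical path, so each day cut from Backend cuts the finish by one (this holds down to a finish of 14).
Need 18 − 14 = 4 days off Backend → Backend becomes 1 day, finish becomes 14.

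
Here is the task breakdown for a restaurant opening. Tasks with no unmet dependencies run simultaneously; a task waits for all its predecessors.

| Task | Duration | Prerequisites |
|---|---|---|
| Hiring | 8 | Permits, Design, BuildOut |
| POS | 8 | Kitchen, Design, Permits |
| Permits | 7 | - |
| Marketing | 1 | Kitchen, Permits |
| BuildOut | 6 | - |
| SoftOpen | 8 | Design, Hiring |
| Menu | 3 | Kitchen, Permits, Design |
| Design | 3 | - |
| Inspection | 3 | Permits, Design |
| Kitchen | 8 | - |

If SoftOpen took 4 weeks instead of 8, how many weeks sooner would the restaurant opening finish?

Baseline: Permits→Hiring→SoftOpen = 7+8+8 = 23 → 23 weeks.
SoftOpen is on the critical path; changing it to 4 makes that path 19 weeks.
The critical path is still Permits→Hiring→SoftOpen; finish is now 19 weeks.
Change in finish: 19 − 23 = -4 weeks.

4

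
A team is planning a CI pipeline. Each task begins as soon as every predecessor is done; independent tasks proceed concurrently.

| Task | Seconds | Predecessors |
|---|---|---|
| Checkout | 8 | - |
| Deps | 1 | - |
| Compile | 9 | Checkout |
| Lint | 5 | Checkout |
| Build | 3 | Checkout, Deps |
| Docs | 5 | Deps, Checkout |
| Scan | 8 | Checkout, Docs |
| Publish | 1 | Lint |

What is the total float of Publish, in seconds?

Checkout→Docs→Scan = 8+5+8 = 21 sets the makespan at 21 seconds.
Publish finishes as early as 14 and must finish by 21.
Float = 21 − 14 = 7.

7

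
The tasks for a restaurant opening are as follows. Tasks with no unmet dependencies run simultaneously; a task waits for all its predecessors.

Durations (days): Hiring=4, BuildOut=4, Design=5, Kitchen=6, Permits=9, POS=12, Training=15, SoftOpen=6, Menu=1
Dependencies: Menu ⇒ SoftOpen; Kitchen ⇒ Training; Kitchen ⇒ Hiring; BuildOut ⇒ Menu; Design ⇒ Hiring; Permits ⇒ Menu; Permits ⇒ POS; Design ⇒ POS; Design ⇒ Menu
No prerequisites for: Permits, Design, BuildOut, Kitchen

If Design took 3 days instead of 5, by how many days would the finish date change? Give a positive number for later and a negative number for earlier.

The binding path is Permits→POS = 9+12 = 21; finish at 21 days.
The longest path through Design is only 17 days, so Design has float 4.
That remains the longest chain; total 21 days.
Change in finish: 21 − 21 = +0 days.

0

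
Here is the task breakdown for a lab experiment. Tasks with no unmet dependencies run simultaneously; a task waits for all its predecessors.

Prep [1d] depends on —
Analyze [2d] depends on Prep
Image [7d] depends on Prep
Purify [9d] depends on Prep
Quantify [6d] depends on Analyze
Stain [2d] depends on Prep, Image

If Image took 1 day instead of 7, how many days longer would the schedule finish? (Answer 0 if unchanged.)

0

Critical path before the change: Prep→Image→Stain = 1+7+2 = 10 giving 10 days.
Image is on the critical path; changing it to 1 makes that path 4 days.
New critical path: Prep→Purify = 1+9 = 10 ⇒ 10 days.
Change in finish: 10 − 10 = +0 days.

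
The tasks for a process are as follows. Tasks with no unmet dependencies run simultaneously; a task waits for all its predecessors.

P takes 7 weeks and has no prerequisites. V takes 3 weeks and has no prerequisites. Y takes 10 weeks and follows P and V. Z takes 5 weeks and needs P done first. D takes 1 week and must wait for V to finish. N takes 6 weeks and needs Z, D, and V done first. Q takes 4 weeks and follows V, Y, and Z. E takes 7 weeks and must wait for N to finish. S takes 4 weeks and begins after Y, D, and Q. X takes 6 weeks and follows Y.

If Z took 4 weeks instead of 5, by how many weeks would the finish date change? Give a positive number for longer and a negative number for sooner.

Actual critical path: P→Z→N→E = 7+5+6+7 = 25 ⇒ 25 weeks.
Z is on the critical path; changing it to 4 makes that path 24 weeks.
The binding chain switches to P→Y→Q→S = 7+10+4+4 = 25; finish 25 weeks.
Change in finish: 25 − 25 = +0 weeks.

0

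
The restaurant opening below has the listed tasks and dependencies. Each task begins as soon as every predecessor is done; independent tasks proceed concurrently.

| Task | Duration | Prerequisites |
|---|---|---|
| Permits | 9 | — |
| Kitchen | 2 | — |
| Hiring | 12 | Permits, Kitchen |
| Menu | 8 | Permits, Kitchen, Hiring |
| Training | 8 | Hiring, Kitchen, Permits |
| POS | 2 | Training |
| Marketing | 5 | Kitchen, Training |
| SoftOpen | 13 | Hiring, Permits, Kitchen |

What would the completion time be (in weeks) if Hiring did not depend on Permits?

Before: longest chain Permits→Hiring→Training→Marketing = 9+12+8+5 = 34, finish 34.
Without Permits→Hiring, Hiring's earliest start moves from 9 to 2.
New critical path: Kitchen→Hiring→Training→Marketing = 2+12+8+5 = 27 ⇒ 27 weeks.

27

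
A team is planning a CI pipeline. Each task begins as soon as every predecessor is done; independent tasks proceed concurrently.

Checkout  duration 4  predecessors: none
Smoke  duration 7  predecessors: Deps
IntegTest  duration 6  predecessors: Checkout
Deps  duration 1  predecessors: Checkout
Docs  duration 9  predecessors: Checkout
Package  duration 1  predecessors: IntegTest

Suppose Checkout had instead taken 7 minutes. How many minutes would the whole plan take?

16

Critical path before the change: Checkout→Docs = 4+9 = 13 giving 13 minutes.
Checkout lies on that path, so at 7 minutes the path becomes 16 minutes.
No other chain overtakes it, so the finish is 16 minutes.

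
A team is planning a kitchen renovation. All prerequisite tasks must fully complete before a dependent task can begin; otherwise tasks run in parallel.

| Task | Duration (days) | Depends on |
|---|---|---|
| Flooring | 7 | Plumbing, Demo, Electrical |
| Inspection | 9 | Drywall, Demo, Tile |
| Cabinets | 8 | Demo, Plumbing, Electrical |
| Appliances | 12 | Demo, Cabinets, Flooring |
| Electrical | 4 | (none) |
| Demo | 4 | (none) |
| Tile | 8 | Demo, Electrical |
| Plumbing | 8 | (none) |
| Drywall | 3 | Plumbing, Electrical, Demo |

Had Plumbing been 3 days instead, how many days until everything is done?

24

Baseline: Plumbing→Cabinets→Appliances = 8+8+12 = 28 → 28 days.
Plumbing is on the critical path; changing it to 3 makes that path 23 days.
The binding chain switches to Demo→Cabinets→Appliances = 4+8+12 = 24; finish 24 days.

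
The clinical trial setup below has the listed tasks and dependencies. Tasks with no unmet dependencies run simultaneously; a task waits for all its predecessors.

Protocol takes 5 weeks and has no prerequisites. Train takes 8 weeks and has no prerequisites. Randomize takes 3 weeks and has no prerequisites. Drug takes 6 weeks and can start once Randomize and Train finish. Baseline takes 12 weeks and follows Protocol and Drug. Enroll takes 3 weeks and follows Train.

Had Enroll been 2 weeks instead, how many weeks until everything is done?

Actual critical path: Train→Drug→Baseline = 8+6+12 = 26 ⇒ 26 weeks.
The longest path through Enroll is only 11 weeks, so Enroll has float 15.
No other chain overtakes it, so the finish is 26 weeks.

26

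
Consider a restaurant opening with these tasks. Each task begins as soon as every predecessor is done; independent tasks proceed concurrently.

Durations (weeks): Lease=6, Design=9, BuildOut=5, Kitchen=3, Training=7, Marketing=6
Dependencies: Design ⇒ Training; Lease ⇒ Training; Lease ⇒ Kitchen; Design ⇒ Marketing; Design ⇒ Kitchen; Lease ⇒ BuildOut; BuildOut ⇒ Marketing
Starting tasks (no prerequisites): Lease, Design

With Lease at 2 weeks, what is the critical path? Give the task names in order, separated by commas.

Design, Training

Actual critical path: Lease→BuildOut→Marketing = 6+5+6 = 17 ⇒ 17 weeks.
Since Lease is critical, the -4 change carries straight to that chain (now 13 weeks).
The binding chain switches to Design→Training = 9+7 = 16; finish 16 weeks.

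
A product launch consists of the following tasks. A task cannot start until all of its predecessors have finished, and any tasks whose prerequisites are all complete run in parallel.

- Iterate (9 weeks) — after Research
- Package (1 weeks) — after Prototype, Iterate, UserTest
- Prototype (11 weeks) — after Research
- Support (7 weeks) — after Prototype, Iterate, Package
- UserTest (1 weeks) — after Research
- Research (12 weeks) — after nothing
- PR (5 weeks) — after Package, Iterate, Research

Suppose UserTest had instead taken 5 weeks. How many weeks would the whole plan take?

The binding path is Research→Prototype→Package→Support = 12+11+1+7 = 31; finish at 31 weeks.
The longest path through UserTest is only 21 weeks, so UserTest has float 10.
That remains the longest chain; total 31 weeks.

31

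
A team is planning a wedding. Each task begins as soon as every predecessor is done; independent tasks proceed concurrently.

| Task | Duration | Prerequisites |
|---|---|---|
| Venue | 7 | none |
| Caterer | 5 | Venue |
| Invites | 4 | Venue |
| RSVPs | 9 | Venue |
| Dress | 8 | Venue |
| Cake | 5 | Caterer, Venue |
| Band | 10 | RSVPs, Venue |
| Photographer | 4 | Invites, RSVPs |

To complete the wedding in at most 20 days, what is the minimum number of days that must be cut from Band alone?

Current finish: 26 days; target: 20.
Band is on every critical path, so each day cut from Band cuts the finish by one (this holds down to a finish of 20).
Need 26 − 20 = 6 days off Band → Band becomes 4 days, finish becomes 20.

6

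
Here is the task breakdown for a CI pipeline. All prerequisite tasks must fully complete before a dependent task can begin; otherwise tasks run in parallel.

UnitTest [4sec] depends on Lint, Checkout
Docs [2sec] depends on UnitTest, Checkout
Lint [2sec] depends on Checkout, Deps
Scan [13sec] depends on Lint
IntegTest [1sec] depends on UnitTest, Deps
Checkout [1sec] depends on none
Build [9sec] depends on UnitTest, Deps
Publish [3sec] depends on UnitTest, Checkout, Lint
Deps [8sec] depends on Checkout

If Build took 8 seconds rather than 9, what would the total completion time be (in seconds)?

The binding path is Checkout→Deps→Lint→UnitTest→Build = 1+8+2+4+9 = 24; finish at 24 seconds.
Build is on the critical path; changing it to 8 makes that path 23 seconds.
The binding chain switches to Checkout→Deps→Lint→Scan = 1+8+2+13 = 24; finish 24 seconds.

24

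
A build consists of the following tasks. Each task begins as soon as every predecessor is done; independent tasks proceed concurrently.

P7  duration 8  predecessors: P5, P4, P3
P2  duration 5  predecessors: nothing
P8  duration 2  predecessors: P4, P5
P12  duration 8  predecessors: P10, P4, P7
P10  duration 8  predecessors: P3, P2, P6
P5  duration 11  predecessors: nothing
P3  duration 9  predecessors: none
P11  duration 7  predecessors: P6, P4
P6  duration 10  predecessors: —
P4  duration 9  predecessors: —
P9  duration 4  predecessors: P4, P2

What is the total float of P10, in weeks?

The longest chain is P5→P7→P12 = 11+8+8 = 27; overall finish 27 weeks.
Longest path through P10: 26 weeks (earliest finish 18, latest finish 19).
Slack of P10 = 11 − 10 = 1 week.

1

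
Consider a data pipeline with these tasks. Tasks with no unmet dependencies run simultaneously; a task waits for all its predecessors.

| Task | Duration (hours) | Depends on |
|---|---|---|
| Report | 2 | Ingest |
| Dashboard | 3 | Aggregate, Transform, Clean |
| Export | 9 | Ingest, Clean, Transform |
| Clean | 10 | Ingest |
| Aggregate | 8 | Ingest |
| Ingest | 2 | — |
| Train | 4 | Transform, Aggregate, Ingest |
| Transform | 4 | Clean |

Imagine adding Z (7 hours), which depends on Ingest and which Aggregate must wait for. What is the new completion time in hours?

Originally the data pipeline takes 25 hours.
With Z inserted, Aggregate now waits for max(Ingest, Z).
New critical path: Ingest→Clean→Transform→Export = 2+10+4+9 = 25 ⇒ 25 hours.

25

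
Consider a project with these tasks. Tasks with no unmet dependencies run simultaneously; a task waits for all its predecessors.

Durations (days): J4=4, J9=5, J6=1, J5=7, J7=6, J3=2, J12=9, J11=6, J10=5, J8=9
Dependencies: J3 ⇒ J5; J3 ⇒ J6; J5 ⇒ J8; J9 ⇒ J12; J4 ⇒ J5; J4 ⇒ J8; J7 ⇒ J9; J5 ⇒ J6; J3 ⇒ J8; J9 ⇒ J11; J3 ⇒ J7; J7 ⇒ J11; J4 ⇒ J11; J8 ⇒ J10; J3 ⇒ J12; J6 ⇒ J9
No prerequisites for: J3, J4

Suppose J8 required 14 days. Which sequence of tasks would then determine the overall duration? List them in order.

The binding path is J4→J5→J6→J9→J12 = 4+7+1+5+9 = 26; finish at 26 days.
The longest path through J8 is only 25 days, so J8 has float 1.
The binding chain switches to J4→J5→J8→J10 = 4+7+14+5 = 30; finish 30 days.

J4, J5, J8, J10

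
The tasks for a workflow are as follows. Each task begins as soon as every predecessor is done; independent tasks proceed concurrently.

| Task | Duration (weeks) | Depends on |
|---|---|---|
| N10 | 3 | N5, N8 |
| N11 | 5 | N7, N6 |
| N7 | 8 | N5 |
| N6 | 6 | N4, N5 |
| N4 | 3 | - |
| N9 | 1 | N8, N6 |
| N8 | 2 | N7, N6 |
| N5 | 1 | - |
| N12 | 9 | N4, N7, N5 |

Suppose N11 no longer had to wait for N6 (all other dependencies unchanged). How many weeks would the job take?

With the dependency in place, N5→N7→N12 = 1+8+9 = 18 sets the finish at 18 weeks.
Dropping N6→N11 doesn't change N11's earliest start (9); another predecessor still binds.
The longest chain is now N5→N7→N12 = 1+8+9 = 18, so the job takes 18 weeks.

18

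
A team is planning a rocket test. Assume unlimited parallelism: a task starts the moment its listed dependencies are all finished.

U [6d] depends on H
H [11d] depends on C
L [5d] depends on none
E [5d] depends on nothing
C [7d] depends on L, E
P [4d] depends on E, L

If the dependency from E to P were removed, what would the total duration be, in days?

With the dependency in place, L→C→H→U = 5+7+11+6 = 29 sets the finish at 29 days.
Dropping E→P doesn't change P's earliest start (5); another predecessor still binds.
New critical path: L→C→H→U = 5+7+11+6 = 29 ⇒ 29 days.

29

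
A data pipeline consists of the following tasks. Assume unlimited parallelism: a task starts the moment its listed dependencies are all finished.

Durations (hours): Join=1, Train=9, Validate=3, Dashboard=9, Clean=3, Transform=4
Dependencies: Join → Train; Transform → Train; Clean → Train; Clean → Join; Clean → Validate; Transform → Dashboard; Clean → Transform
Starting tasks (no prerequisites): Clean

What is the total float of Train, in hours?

The longest chain is Clean→Transform→Train = 3+4+9 = 16; overall finish 16 hours.
The longest chain containing Train totals 16 hours.
Slack of Train = 7 − 7 = 0 hours.

0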